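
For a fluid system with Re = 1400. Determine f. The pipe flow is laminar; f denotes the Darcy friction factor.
Formula: f = \frac{64}{Re}
f = 64/1400 = 0.04571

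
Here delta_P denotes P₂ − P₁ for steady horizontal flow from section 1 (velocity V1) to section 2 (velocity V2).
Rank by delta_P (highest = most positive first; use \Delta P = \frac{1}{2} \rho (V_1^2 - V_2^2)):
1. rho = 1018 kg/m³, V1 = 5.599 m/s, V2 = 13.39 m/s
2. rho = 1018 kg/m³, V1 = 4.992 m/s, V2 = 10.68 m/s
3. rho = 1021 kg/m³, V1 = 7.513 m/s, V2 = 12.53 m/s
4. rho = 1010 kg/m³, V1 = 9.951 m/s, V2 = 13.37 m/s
Case 1: delta_P = -75.3 kPa
Case 2: delta_P = -45.37 kPa
Case 3: delta_P = -51.33 kPa
Case 4: delta_P = -40.27 kPa
Ranking (highest first): 4, 2, 3, 1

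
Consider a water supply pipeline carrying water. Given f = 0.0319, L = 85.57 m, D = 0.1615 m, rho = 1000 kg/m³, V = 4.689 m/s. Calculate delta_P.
Formula: \Delta P = f \frac{L}{D} \frac{\rho V^2}{2}
delta_P = 0.0319·(85.57/0.1615)·0.5·1000·4.689²/1000 = 185.8 kPa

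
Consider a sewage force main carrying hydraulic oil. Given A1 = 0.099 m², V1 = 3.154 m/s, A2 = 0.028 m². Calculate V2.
Formula: V_2 = \frac{A_1 V_1}{A_2}
V2 = 0.099·3.154/0.028 = 11.15 m/s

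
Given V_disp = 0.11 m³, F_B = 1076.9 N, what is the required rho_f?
Formula: F_B = \rho_f g V_{disp}
Substituting knowns: 1076.9 = rho_f·9.81·0.11
Solving for rho_f: rho_f = 1076.9/(9.81·0.11) = 998 kg/m³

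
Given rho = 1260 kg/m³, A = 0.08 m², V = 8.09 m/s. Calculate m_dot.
Formula: \dot{m} = \rho A V
m_dot = 1260·0.08·8.09 = 815.5 kg/s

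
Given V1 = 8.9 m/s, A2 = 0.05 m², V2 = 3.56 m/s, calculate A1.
Formula: V_2 = \frac{A_1 V_1}{A_2}
Substituting knowns: 3.56 = A1·8.9/0.05
Solving for A1: A1 = 3.56·0.05/8.9 = 0.02 m²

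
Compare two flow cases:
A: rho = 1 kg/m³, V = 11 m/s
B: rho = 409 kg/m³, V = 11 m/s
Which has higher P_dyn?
P_dyn(A) = 0.0605 kPa, P_dyn(B) = 24.74 kPa. Answer: B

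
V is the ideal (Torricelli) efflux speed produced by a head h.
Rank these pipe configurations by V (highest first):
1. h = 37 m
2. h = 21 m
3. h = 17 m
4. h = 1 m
Case 1: V = 26.94 m/s
Case 2: V = 20.3 m/s
Case 3: V = 18.26 m/s
Case 4: V = 4.429 m/s
Ranking (highest first): 1, 2, 3, 4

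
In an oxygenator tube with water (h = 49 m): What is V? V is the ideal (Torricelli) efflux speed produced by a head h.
Formula: V = \sqrt{2 g h}
V = √(2·9.81·49) = 31.01 m/s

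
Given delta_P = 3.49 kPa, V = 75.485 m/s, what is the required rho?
Formula: V = \sqrt{\frac{2 \Delta P}{\rho}}
Substituting knowns: 75.485 = √(2·(3.49·1000)/rho)
Solving for rho: rho = 2·(3.49·1000)/75.485² = 1.225 kg/m³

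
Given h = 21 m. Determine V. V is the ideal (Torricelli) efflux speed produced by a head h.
Formula: V = \sqrt{2 g h}
V = √(2·9.81·21) = 20.3 m/s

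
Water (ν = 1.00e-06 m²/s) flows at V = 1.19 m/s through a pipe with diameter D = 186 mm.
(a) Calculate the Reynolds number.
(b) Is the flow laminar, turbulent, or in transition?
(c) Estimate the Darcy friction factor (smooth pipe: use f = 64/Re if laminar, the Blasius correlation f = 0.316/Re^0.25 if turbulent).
(a) Re = V·D/ν = 1.19·0.186/1.00e-06 = 221340
(b) Flow regime: turbulent (Re > 4000)
(c) Friction factor: f = 0.316/Re^0.25 = 0.316/221340^0.25 = 0.01457 (Blasius is strictly valid for Re ≲ 1e5; used here as the smooth-pipe estimate the problem specifies)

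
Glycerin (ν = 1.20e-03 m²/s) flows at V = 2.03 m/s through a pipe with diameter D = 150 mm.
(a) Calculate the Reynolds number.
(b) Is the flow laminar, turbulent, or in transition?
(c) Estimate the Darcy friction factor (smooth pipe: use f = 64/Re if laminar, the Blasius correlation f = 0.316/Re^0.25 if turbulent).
(a) Re = V·D/ν = 2.03·0.15/1.20e-03 = 253.75
(b) Flow regime: laminar (Re < 2300)
(c) Friction factor: f = 64/Re = 64/253.75 = 0.2522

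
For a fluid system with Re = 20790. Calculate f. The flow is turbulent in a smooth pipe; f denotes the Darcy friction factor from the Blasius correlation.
Formula: f = \frac{0.316}{Re^{0.25}}
f = 0.316/20790^0.25 = 0.02632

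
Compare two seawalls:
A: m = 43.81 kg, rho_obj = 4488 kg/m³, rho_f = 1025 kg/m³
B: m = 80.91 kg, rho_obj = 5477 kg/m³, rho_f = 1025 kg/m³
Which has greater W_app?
W_app(A) = 331.6 N, W_app(B) = 645.2 N. Answer: B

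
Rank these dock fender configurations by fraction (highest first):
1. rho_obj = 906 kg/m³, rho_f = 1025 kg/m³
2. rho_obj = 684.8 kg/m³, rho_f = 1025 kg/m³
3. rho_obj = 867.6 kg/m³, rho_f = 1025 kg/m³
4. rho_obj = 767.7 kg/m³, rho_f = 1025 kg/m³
Case 1: fraction = 0.8839
Case 2: fraction = 0.6681
Case 3: fraction = 0.8464
Case 4: fraction = 0.749
Ranking (highest first): 1, 3, 4, 2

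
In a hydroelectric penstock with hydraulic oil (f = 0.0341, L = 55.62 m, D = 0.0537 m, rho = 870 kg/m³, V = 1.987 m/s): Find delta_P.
Formula: \Delta P = f \frac{L}{D} \frac{\rho V^2}{2}
delta_P = 0.0341·(55.62/0.0537)·0.5·870·1.987²/1000 = 60.66 kPa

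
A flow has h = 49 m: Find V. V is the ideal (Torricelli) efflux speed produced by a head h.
Formula: V = \sqrt{2 g h}
V = √(2·9.81·49) = 31.01 m/s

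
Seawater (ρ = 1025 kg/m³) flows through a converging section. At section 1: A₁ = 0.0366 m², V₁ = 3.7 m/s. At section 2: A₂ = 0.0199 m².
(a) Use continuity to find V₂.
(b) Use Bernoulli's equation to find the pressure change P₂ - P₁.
(a) Continuity: A₁V₁=A₂V₂ -> V₂=A₁V₁/A₂=0.0366*3.7/0.0199=6.81 m/s
(b) Bernoulli: P₂-P₁=0.5*rho*(V₁^2-V₂^2)/1000=0.5*1025*(3.7^2-6.81^2)/1000=-16.75 kPa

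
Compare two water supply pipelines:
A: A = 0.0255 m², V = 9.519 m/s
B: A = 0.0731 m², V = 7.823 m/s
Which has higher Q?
Q(A) = 242.7 L/s, Q(B) = 571.9 L/s. Answer: B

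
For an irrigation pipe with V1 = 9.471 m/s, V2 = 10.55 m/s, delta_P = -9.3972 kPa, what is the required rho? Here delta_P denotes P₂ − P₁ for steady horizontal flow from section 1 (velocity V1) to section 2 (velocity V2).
Formula: \Delta P = \frac{1}{2} \rho (V_1^2 - V_2^2)
Substituting knowns: -9.3972 = 0.5·rho·(9.471² − 10.55²)/1000
Solving for rho: rho = 2·(-9.3972·1000)/(9.471² − 10.55²) = 870 kg/m³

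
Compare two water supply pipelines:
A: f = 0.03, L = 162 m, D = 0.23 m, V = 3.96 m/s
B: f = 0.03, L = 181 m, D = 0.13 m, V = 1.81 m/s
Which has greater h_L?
h_L(A) = 16.89 m, h_L(B) = 6.975 m. Answer: A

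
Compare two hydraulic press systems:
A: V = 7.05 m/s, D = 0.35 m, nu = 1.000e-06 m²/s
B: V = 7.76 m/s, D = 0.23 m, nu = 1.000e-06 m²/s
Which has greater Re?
Re(A) = 2.468e+06, Re(B) = 1.785e+06. Answer: A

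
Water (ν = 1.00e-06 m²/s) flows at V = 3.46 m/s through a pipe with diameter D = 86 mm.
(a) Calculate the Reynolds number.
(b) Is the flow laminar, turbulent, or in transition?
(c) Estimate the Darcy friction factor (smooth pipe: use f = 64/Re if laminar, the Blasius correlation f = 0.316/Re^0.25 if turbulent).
(a) Re = V·D/ν = 3.46·0.086/1.00e-06 = 297560
(b) Flow regime: turbulent (Re > 4000)
(c) Friction factor: f = 0.316/Re^0.25 = 0.316/297560^0.25 = 0.01353 (Blasius is strictly valid for Re ≲ 1e5; used here as the smooth-pipe estimate the problem specifies)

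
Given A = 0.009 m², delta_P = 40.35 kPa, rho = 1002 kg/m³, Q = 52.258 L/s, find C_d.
Formula: Q = C_d A \sqrt{\frac{2 \Delta P}{\rho}}
Substituting knowns: 52.258 = C_d·0.009·√(2·(40.35·1000)/1002)·1000
Solving for C_d: C_d = (52.258/1000)/(0.009·√(2·(40.35·1000)/1002)) = 0.647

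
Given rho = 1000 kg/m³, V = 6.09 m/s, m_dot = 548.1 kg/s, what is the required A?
Formula: \dot{m} = \rho A V
Substituting knowns: 548.1 = 1000·A·6.09
Solving for A: A = 548.1/(1000·6.09) = 0.09 m²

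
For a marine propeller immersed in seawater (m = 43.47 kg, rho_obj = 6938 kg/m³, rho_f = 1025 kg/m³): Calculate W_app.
Formula: W_{app} = mg\left(1 - \frac{\rho_f}{\rho_{obj}}\right)
W_app = 43.47·9.81·(1 − 1025/6938) = 363.4 N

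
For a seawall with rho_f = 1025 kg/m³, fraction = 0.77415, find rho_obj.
Formula: f_{sub} = \frac{\rho_{obj}}{\rho_f}
Substituting knowns: 0.77415 = rho_obj/1025
Solving for rho_obj: rho_obj = 0.77415·1025 = 793.5 kg/m³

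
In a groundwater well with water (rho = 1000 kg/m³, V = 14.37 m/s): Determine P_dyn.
Formula: P_{dyn} = \frac{1}{2} \rho V^2
P_dyn = 0.5·1000·14.37²/1000 = 103.2 kPa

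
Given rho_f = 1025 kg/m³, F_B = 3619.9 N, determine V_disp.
Formula: F_B = \rho_f g V_{disp}
Substituting knowns: 3619.9 = 1025·9.81·V_disp
Solving for V_disp: V_disp = 3619.9/(1025·9.81) = 0.36 m³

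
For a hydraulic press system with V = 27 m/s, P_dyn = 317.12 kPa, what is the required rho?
Formula: P_{dyn} = \frac{1}{2} \rho V^2
Substituting knowns: 317.12 = 0.5·rho·27²/1000
Solving for rho: rho = 2·(317.12·1000)/27² = 870 kg/m³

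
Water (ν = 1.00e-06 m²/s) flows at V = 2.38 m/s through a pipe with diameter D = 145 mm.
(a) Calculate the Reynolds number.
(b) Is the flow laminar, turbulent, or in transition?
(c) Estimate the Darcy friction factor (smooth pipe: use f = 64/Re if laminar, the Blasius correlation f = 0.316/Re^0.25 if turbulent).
(a) Re = V·D/ν = 2.38·0.145/1.00e-06 = 345100
(b) Flow regime: turbulent (Re > 4000)
(c) Friction factor: f = 0.316/Re^0.25 = 0.316/345100^0.25 = 0.01304 (Blasius is strictly valid for Re ≲ 1e5; used here as the smooth-pipe estimate the problem specifies)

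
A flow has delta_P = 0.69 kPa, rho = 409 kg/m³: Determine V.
Formula: V = \sqrt{\frac{2 \Delta P}{\rho}}
V = √(2·(0.69·1000)/409) = 1.837 m/s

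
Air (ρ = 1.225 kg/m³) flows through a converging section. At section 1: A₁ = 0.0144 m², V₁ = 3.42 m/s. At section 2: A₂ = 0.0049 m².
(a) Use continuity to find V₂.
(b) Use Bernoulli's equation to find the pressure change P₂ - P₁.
(a) Continuity: A₁V₁=A₂V₂ -> V₂=A₁V₁/A₂=0.0144*3.42/0.0049=10.05 m/s
(b) Bernoulli: P₂-P₁=0.5*rho*(V₁^2-V₂^2)/1000=0.5*1.225*(3.42^2-10.05^2)/1000=-0.0547 kPa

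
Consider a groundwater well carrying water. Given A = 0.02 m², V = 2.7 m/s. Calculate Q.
Formula: Q = A V
Q = 0.02·2.7·1000 = 54 L/s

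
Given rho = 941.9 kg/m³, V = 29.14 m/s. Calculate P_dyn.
Formula: P_{dyn} = \frac{1}{2} \rho V^2
P_dyn = 0.5·941.9·29.14²/1000 = 399.9 kPa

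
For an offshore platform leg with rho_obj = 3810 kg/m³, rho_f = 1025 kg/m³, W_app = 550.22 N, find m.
Formula: W_{app} = mg\left(1 - \frac{\rho_f}{\rho_{obj}}\right)
Substituting knowns: 550.22 = m·9.81·(1 − 1025/3810)
Solving for m: m = 550.22/(9.81·(1 − 1025/3810)) = 76.73 kg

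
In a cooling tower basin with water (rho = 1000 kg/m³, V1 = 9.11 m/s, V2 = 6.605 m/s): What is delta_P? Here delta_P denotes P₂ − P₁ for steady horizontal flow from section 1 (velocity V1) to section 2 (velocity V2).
Formula: \Delta P = \frac{1}{2} \rho (V_1^2 - V_2^2)
delta_P = 0.5·1000·(9.11² − 6.605²)/1000 = 19.68 kPa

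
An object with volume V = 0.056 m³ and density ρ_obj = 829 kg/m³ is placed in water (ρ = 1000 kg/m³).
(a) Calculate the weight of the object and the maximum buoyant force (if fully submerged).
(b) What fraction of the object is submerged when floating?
(a) W=rho_obj*g*V=829*9.81*0.056=455.4 N; F_B(max)=rho*g*V=1000*9.81*0.056=549.4 N
(b) Floating fraction=rho_obj/rho=829/1000=0.829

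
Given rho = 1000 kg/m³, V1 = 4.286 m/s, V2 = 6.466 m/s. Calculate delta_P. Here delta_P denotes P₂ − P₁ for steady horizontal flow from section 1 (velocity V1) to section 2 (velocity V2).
Formula: \Delta P = \frac{1}{2} \rho (V_1^2 - V_2^2)
delta_P = 0.5·1000·(4.286² − 6.466²)/1000 = -11.72 kPa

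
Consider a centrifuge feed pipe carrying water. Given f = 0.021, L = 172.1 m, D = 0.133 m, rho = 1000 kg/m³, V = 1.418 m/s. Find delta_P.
Formula: \Delta P = f \frac{L}{D} \frac{\rho V^2}{2}
delta_P = 0.021·(172.1/0.133)·0.5·1000·1.418²/1000 = 27.32 kPa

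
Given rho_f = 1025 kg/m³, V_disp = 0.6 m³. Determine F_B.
Formula: F_B = \rho_f g V_{disp}
F_B = 1025·9.81·0.6 = 6033 N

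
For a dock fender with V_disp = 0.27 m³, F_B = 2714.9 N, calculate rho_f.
Formula: F_B = \rho_f g V_{disp}
Substituting knowns: 2714.9 = rho_f·9.81·0.27
Solving for rho_f: rho_f = 2714.9/(9.81·0.27) = 1025 kg/m³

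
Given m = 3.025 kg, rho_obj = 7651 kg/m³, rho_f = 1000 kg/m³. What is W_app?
Formula: W_{app} = mg\left(1 - \frac{\rho_f}{\rho_{obj}}\right)
W_app = 3.025·9.81·(1 − 1000/7651) = 25.8 N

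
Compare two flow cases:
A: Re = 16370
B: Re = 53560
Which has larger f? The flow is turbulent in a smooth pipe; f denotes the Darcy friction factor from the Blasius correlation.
f(A) = 0.02794, f(B) = 0.02077. Answer: A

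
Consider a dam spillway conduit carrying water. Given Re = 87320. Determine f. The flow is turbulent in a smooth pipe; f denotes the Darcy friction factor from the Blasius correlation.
Formula: f = \frac{0.316}{Re^{0.25}}
f = 0.316/87320^0.25 = 0.01838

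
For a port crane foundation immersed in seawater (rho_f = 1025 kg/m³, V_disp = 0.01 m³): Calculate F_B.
Formula: F_B = \rho_f g V_{disp}
F_B = 1025·9.81·0.01 = 100.6 N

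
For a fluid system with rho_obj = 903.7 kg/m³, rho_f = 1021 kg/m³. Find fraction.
Formula: f_{sub} = \frac{\rho_{obj}}{\rho_f}
fraction = 903.7/1021 = 0.8851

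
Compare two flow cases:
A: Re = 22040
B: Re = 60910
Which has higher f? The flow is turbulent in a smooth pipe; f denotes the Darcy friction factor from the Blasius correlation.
f(A) = 0.02593, f(B) = 0.02011. Answer: A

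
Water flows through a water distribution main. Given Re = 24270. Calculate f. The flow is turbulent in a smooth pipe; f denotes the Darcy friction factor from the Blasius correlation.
Formula: f = \frac{0.316}{Re^{0.25}}
f = 0.316/24270^0.25 = 0.02532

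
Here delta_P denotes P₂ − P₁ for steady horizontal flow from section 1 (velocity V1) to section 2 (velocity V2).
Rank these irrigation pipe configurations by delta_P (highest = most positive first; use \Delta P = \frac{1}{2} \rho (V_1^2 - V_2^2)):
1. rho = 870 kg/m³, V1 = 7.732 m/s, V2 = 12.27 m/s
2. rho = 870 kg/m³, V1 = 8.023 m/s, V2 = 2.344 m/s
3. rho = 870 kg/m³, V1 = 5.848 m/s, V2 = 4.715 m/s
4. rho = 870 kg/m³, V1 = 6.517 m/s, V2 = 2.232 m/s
Case 1: delta_P = -39.48 kPa
Case 2: delta_P = 25.61 kPa
Case 3: delta_P = 5.206 kPa
Case 4: delta_P = 16.31 kPa
Ranking (highest first): 2, 4, 3, 1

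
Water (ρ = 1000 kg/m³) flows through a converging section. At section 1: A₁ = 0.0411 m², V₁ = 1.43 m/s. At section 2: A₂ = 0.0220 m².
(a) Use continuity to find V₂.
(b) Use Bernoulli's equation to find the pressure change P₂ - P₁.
(a) Continuity: A₁V₁=A₂V₂ -> V₂=A₁V₁/A₂=0.0411*1.43/0.0220=2.67 m/s
(b) Bernoulli: P₂-P₁=0.5*rho*(V₁^2-V₂^2)/1000=0.5*1000*(1.43^2-2.67^2)/1000=-2.542 kPa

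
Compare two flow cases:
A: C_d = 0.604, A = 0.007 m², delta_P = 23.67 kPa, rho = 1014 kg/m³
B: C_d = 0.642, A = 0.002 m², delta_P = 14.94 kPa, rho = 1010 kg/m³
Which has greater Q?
Q(A) = 28.89 L/s, Q(B) = 6.984 L/s. Answer: A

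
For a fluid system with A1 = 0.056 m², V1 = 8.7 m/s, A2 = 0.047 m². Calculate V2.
Formula: V_2 = \frac{A_1 V_1}{A_2}
V2 = 0.056·8.7/0.047 = 10.37 m/s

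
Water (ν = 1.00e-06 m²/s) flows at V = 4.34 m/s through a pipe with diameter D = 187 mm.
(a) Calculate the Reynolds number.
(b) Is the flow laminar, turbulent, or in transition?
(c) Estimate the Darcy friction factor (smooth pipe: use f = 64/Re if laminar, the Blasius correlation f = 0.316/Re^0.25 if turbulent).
(a) Re = V·D/ν = 4.34·0.187/1.00e-06 = 811580
(b) Flow regime: turbulent (Re > 4000)
(c) Friction factor: f = 0.316/Re^0.25 = 0.316/811580^0.25 = 0.01053 (Blasius is strictly valid for Re ≲ 1e5; used here as the smooth-pipe estimate the problem specifies)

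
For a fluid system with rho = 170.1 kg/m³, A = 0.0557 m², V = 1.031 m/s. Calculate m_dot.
Formula: \dot{m} = \rho A V
m_dot = 170.1·0.0557·1.031 = 9.768 kg/s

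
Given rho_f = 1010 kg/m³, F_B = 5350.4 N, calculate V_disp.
Formula: F_B = \rho_f g V_{disp}
Substituting knowns: 5350.4 = 1010·9.81·V_disp
Solving for V_disp: V_disp = 5350.4/(1010·9.81) = 0.54 m³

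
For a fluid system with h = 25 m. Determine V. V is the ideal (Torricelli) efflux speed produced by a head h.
Formula: V = \sqrt{2 g h}
V = √(2·9.81·25) = 22.15 m/s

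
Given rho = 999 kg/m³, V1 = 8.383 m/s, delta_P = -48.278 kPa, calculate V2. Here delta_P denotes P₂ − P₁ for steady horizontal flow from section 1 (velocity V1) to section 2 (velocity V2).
Formula: \Delta P = \frac{1}{2} \rho (V_1^2 - V_2^2)
Substituting knowns: -48.278 = 0.5·999·(8.383² − V2²)/1000
Solving for V2: V2 = √(8.383² − 2·(-48.278·1000)/999) = 12.92 m/s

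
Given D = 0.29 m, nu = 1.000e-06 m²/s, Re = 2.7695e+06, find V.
Formula: Re = \frac{V D}{\nu}
Substituting knowns: 2.7695e+06 = V·0.29/1.000e-06
Solving for V: V = 2.7695e+06·1.000e-06/0.29 = 9.55 m/s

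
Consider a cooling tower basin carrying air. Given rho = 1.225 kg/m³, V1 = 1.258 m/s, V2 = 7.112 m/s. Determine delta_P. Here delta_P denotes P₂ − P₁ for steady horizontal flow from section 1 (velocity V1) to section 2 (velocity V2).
Formula: \Delta P = \frac{1}{2} \rho (V_1^2 - V_2^2)
delta_P = 0.5·1.225·(1.258² − 7.112²)/1000 = -0.03001 kPa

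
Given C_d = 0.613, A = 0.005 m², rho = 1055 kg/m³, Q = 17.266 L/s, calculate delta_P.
Formula: Q = C_d A \sqrt{\frac{2 \Delta P}{\rho}}
Substituting knowns: 17.266 = 0.613·0.005·√(2·(delta_P·1000)/1055)·1000
Solving for delta_P: delta_P = ((17.266/1000)/(0.613·0.005))²·1055/2/1000 = 16.74 kPa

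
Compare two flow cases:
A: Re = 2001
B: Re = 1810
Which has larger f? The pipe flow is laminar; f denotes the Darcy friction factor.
f(A) = 0.03198, f(B) = 0.03536. Answer: B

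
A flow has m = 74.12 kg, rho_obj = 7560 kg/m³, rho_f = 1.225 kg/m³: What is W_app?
Formula: W_{app} = mg\left(1 - \frac{\rho_f}{\rho_{obj}}\right)
W_app = 74.12·9.81·(1 − 1.225/7560) = 727 N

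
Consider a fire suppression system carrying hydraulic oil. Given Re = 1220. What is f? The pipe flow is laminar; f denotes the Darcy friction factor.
Formula: f = \frac{64}{Re}
f = 64/1220 = 0.05246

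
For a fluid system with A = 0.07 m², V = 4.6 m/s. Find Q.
Formula: Q = A V
Q = 0.07·4.6·1000 = 322 L/s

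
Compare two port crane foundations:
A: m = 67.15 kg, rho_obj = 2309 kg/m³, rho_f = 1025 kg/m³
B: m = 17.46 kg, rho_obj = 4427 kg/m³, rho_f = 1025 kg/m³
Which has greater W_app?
W_app(A) = 366.3 N, W_app(B) = 131.6 N. Answer: A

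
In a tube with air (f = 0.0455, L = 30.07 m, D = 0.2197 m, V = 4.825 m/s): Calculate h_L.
Formula: h_L = f \frac{L}{D} \frac{V^2}{2g}
h_L = 0.0455·(30.07/0.2197)·4.825²/(2·9.81) = 7.389 m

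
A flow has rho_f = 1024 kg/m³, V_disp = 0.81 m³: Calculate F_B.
Formula: F_B = \rho_f g V_{disp}
F_B = 1024·9.81·0.81 = 8137 N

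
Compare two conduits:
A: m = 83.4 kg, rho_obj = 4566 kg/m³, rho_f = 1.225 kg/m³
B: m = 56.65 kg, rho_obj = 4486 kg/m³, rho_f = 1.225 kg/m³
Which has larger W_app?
W_app(A) = 817.9 N, W_app(B) = 555.6 N. Answer: A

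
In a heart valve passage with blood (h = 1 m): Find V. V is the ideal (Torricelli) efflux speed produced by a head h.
Formula: V = \sqrt{2 g h}
V = √(2·9.81·1) = 4.429 m/s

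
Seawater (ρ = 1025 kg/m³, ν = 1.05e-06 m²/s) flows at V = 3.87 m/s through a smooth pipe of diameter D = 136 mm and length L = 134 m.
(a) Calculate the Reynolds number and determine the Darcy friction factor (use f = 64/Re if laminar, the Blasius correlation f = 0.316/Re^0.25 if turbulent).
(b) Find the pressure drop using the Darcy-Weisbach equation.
(a) Re = V·D/ν = 3.87·0.136/1.05e-06 = 501260 → turbulent (Re > 4000); f = 0.316/Re^0.25 = 0.316/501260^0.25 = 0.011876 (Blasius is strictly valid for Re ≲ 1e5; used here as the smooth-pipe estimate the problem specifies)
(b) Darcy-Weisbach: ΔP = f·(L/D)·½ρV²/1000 = 0.011876·(134/0.136)·½·1025·3.87²/1000 = 89.82 kPa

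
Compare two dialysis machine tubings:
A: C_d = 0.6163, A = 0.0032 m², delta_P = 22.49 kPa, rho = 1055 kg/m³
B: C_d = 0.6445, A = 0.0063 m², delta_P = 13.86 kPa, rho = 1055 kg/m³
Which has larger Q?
Q(A) = 12.88 L/s, Q(B) = 20.81 L/s. Answer: B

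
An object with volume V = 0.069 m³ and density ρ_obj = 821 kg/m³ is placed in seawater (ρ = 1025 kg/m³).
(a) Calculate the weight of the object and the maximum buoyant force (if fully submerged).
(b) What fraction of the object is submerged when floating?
(a) W=rho_obj*g*V=821*9.81*0.069=555.7 N; F_B(max)=rho*g*V=1025*9.81*0.069=693.8 N
(b) Floating fraction=rho_obj/rho=821/1025=0.801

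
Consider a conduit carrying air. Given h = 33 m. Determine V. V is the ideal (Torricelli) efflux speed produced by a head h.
Formula: V = \sqrt{2 g h}
V = √(2·9.81·33) = 25.45 m/s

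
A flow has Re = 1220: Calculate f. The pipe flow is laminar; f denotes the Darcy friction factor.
Formula: f = \frac{64}{Re}
f = 64/1220 = 0.05246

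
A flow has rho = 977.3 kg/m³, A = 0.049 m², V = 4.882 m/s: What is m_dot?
Formula: \dot{m} = \rho A V
m_dot = 977.3·0.049·4.882 = 233.8 kg/s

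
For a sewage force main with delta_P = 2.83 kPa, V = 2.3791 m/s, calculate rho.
Formula: V = \sqrt{\frac{2 \Delta P}{\rho}}
Substituting knowns: 2.3791 = √(2·(2.83·1000)/rho)
Solving for rho: rho = 2·(2.83·1000)/2.3791² = 1000 kg/m³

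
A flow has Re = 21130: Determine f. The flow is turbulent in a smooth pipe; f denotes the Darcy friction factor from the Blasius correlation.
Formula: f = \frac{0.316}{Re^{0.25}}
f = 0.316/21130^0.25 = 0.02621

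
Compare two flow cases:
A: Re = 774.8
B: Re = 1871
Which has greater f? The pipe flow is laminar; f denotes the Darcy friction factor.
f(A) = 0.0826, f(B) = 0.03421. Answer: A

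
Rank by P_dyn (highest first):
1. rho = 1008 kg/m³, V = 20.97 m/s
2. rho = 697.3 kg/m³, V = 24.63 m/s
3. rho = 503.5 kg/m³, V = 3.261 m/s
Case 1: P_dyn = 221.6 kPa
Case 2: P_dyn = 211.5 kPa
Case 3: P_dyn = 2.677 kPa
Ranking (highest first): 1, 2, 3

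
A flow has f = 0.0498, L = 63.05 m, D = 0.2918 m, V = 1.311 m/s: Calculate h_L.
Formula: h_L = f \frac{L}{D} \frac{V^2}{2g}
h_L = 0.0498·(63.05/0.2918)·1.311²/(2·9.81) = 0.9426 m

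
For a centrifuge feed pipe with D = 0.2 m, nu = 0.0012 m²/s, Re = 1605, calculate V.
Formula: Re = \frac{V D}{\nu}
Substituting knowns: 1605 = V·0.2/0.0012
Solving for V: V = 1605·0.0012/0.2 = 9.63 m/s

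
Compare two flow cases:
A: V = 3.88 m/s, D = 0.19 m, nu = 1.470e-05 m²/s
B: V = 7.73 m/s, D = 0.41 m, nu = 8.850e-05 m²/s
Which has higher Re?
Re(A) = 50150, Re(B) = 35811. Answer: A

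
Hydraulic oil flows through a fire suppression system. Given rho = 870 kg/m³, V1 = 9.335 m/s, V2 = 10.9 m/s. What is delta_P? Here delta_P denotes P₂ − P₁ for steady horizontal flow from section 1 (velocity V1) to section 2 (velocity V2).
Formula: \Delta P = \frac{1}{2} \rho (V_1^2 - V_2^2)
delta_P = 0.5·870·(9.335² − 10.9²)/1000 = -13.78 kPa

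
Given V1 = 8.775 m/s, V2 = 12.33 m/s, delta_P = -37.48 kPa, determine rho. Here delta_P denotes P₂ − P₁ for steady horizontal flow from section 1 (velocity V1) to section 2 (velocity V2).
Formula: \Delta P = \frac{1}{2} \rho (V_1^2 - V_2^2)
Substituting knowns: -37.48 = 0.5·rho·(8.775² − 12.33²)/1000
Solving for rho: rho = 2·(-37.48·1000)/(8.775² − 12.33²) = 999.1 kg/m³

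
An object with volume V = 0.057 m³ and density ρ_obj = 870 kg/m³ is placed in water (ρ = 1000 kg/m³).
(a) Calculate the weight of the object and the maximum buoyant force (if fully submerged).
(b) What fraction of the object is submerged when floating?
(a) W=rho_obj*g*V=870*9.81*0.057=486.5 N; F_B(max)=rho*g*V=1000*9.81*0.057=559.2 N
(b) Floating fraction=rho_obj/rho=870/1000=0.870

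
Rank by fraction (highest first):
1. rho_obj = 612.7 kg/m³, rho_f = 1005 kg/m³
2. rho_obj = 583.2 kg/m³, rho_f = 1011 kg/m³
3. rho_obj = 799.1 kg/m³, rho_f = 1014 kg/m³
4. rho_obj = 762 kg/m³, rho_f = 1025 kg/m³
Case 1: fraction = 0.6097
Case 2: fraction = 0.5769
Case 3: fraction = 0.7881
Case 4: fraction = 0.7434
Ranking (highest first): 3, 4, 1, 2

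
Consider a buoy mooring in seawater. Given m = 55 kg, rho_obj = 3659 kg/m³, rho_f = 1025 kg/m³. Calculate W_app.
Formula: W_{app} = mg\left(1 - \frac{\rho_f}{\rho_{obj}}\right)
W_app = 55·9.81·(1 − 1025/3659) = 388.4 N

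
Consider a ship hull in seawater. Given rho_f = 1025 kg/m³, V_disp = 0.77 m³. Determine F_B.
Formula: F_B = \rho_f g V_{disp}
F_B = 1025·9.81·0.77 = 7743 N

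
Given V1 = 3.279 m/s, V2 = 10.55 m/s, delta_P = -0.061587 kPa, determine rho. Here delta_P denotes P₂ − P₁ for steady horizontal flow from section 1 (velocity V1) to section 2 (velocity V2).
Formula: \Delta P = \frac{1}{2} \rho (V_1^2 - V_2^2)
Substituting knowns: -0.061587 = 0.5·rho·(3.279² − 10.55²)/1000
Solving for rho: rho = 2·(-0.061587·1000)/(3.279² − 10.55²) = 1.225 kg/m³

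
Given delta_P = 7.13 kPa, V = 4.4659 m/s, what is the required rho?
Formula: V = \sqrt{\frac{2 \Delta P}{\rho}}
Substituting knowns: 4.4659 = √(2·(7.13·1000)/rho)
Solving for rho: rho = 2·(7.13·1000)/4.4659² = 715 kg/m³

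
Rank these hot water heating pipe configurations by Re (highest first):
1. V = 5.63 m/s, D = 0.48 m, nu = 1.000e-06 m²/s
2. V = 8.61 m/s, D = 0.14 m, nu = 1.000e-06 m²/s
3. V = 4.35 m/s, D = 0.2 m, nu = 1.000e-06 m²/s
Case 1: Re = 2.702e+06
Case 2: Re = 1.205e+06
Case 3: Re = 870000
Ranking (highest first): 1, 2, 3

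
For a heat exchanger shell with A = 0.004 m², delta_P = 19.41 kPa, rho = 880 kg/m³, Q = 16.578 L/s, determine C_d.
Formula: Q = C_d A \sqrt{\frac{2 \Delta P}{\rho}}
Substituting knowns: 16.578 = C_d·0.004·√(2·(19.41·1000)/880)·1000
Solving for C_d: C_d = (16.578/1000)/(0.004·√(2·(19.41·1000)/880)) = 0.624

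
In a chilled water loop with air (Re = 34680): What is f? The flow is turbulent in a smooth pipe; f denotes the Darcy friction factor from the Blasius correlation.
Formula: f = \frac{0.316}{Re^{0.25}}
f = 0.316/34680^0.25 = 0.02316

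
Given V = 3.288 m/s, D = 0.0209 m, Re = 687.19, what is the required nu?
Formula: Re = \frac{V D}{\nu}
Substituting knowns: 687.19 = 3.288·0.0209/nu
Solving for nu: nu = 3.288·0.0209/687.19 = 0.0001 m²/s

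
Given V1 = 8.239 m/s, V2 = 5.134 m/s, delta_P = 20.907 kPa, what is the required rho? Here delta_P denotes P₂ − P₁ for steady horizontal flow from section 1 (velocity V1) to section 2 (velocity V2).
Formula: \Delta P = \frac{1}{2} \rho (V_1^2 - V_2^2)
Substituting knowns: 20.907 = 0.5·rho·(8.239² − 5.134²)/1000
Solving for rho: rho = 2·(20.907·1000)/(8.239² − 5.134²) = 1007 kg/m³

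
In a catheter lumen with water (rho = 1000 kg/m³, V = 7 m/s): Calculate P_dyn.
Formula: P_{dyn} = \frac{1}{2} \rho V^2
P_dyn = 0.5·1000·7²/1000 = 24.5 kPa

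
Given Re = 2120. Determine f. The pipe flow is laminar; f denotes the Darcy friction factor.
Formula: f = \frac{64}{Re}
f = 64/2120 = 0.03019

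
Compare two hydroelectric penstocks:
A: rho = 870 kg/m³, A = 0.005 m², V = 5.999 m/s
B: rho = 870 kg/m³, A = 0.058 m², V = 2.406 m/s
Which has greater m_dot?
m_dot(A) = 26.1 kg/s, m_dot(B) = 121.4 kg/s. Answer: B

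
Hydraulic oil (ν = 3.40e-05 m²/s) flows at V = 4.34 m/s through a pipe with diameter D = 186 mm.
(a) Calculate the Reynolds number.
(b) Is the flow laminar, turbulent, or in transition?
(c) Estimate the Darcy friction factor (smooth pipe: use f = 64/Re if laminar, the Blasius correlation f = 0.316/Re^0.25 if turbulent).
(a) Re = V·D/ν = 4.34·0.186/3.40e-05 = 23742
(b) Flow regime: turbulent (Re > 4000)
(c) Friction factor: f = 0.316/Re^0.25 = 0.316/23742^0.25 = 0.02546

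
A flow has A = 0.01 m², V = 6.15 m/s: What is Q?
Formula: Q = A V
Q = 0.01·6.15·1000 = 61.5 L/s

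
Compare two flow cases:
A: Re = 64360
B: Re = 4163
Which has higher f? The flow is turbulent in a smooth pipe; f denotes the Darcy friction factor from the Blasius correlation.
f(A) = 0.01984, f(B) = 0.03934. Answer: B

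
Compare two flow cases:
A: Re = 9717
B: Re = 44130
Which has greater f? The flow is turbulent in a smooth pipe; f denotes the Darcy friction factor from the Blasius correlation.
f(A) = 0.03183, f(B) = 0.0218. Answer: A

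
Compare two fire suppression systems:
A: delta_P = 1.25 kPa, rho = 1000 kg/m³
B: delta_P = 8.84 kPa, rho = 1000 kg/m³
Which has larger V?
V(A) = 1.581 m/s, V(B) = 4.205 m/s. Answer: B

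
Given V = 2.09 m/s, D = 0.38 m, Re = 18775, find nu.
Formula: Re = \frac{V D}{\nu}
Substituting knowns: 18775 = 2.09·0.38/nu
Solving for nu: nu = 2.09·0.38/18775 = 4.230e-05 m²/s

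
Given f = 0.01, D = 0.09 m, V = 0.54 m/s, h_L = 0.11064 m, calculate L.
Formula: h_L = f \frac{L}{D} \frac{V^2}{2g}
Substituting knowns: 0.11064 = 0.01·(L/0.09)·0.54²/(2·9.81)
Solving for L: L = 0.11064·2·9.81·0.09/(0.01·0.54²) = 67 m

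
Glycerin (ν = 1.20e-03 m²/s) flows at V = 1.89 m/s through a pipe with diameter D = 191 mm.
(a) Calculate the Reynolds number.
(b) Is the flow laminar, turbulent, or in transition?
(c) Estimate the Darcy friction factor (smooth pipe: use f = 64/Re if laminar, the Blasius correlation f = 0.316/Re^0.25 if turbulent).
(a) Re = V·D/ν = 1.89·0.191/1.20e-03 = 300.82
(b) Flow regime: laminar (Re < 2300)
(c) Friction factor: f = 64/Re = 64/300.82 = 0.2128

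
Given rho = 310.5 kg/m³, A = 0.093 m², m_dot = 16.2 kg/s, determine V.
Formula: \dot{m} = \rho A V
Substituting knowns: 16.2 = 310.5·0.093·V
Solving for V: V = 16.2/(310.5·0.093) = 0.561 m/s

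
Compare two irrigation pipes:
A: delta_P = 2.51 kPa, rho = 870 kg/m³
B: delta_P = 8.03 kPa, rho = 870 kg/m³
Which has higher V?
V(A) = 2.402 m/s, V(B) = 4.296 m/s. Answer: B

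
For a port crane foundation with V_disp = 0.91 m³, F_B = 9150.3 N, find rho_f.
Formula: F_B = \rho_f g V_{disp}
Substituting knowns: 9150.3 = rho_f·9.81·0.91
Solving for rho_f: rho_f = 9150.3/(9.81·0.91) = 1025 kg/m³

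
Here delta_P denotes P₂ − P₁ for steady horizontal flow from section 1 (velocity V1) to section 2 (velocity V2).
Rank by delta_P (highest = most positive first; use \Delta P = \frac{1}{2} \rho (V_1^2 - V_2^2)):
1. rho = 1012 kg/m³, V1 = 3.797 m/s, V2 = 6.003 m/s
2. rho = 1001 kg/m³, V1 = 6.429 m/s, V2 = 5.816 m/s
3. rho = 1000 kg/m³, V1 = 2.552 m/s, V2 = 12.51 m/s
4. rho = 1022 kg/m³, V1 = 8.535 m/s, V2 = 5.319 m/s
Case 1: delta_P = -10.94 kPa
Case 2: delta_P = 3.757 kPa
Case 3: delta_P = -74.99 kPa
Case 4: delta_P = 22.77 kPa
Ranking (highest first): 4, 2, 1, 3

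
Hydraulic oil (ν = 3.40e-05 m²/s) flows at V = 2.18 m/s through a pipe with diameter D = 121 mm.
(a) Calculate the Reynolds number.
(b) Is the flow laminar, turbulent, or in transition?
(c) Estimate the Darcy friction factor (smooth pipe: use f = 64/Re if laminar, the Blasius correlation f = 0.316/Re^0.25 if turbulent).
(a) Re = V·D/ν = 2.18·0.121/3.40e-05 = 7758.2
(b) Flow regime: turbulent (Re > 4000)
(c) Friction factor: f = 0.316/Re^0.25 = 0.316/7758.2^0.25 = 0.03367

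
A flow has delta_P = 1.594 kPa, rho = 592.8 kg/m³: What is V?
Formula: V = \sqrt{\frac{2 \Delta P}{\rho}}
V = √(2·(1.594·1000)/592.8) = 2.319 m/s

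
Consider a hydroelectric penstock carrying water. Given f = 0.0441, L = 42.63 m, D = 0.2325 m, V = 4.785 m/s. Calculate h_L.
Formula: h_L = f \frac{L}{D} \frac{V^2}{2g}
h_L = 0.0441·(42.63/0.2325)·4.785²/(2·9.81) = 9.436 m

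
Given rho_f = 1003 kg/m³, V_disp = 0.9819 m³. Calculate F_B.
Formula: F_B = \rho_f g V_{disp}
F_B = 1003·9.81·0.9819 = 9661 N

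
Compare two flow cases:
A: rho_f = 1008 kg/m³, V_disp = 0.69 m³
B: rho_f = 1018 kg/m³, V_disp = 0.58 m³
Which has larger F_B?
F_B(A) = 6823 N, F_B(B) = 5792 N. Answer: A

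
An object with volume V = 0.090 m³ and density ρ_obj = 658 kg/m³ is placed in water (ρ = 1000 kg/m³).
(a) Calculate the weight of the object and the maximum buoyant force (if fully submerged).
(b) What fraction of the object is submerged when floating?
(a) W=rho_obj*g*V=658*9.81*0.090=580.9 N; F_B(max)=rho*g*V=1000*9.81*0.090=882.9 N
(b) Floating fraction=rho_obj/rho=658/1000=0.658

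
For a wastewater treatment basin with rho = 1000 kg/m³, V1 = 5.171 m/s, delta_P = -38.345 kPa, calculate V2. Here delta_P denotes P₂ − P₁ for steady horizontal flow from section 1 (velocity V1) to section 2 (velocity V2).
Formula: \Delta P = \frac{1}{2} \rho (V_1^2 - V_2^2)
Substituting knowns: -38.345 = 0.5·1000·(5.171² − V2²)/1000
Solving for V2: V2 = √(5.171² − 2·(-38.345·1000)/1000) = 10.17 m/s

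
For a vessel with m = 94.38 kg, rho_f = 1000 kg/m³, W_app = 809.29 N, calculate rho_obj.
Formula: W_{app} = mg\left(1 - \frac{\rho_f}{\rho_{obj}}\right)
Substituting knowns: 809.29 = 94.38·9.81·(1 − 1000/rho_obj)
Solving for rho_obj: rho_obj = 1000/(1 − 809.29/(94.38·9.81)) = 7942 kg/m³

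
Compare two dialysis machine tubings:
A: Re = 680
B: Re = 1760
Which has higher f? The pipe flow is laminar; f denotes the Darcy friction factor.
f(A) = 0.09412, f(B) = 0.03636. Answer: A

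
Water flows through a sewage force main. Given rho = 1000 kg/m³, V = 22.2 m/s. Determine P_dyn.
Formula: P_{dyn} = \frac{1}{2} \rho V^2
P_dyn = 0.5·1000·22.2²/1000 = 246.4 kPa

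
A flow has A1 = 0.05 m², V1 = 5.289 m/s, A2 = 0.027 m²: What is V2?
Formula: V_2 = \frac{A_1 V_1}{A_2}
V2 = 0.05·5.289/0.027 = 9.794 m/s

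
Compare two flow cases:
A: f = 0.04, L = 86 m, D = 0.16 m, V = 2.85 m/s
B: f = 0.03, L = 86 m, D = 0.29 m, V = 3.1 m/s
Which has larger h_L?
h_L(A) = 8.901 m, h_L(B) = 4.358 m. Answer: A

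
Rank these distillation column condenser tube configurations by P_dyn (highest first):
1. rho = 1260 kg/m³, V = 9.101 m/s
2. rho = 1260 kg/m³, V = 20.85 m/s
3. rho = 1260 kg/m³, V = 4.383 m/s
Case 1: P_dyn = 52.18 kPa
Case 2: P_dyn = 273.9 kPa
Case 3: P_dyn = 12.1 kPa
Ranking (highest first): 2, 1, 3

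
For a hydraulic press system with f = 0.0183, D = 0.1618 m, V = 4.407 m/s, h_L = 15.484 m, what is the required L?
Formula: h_L = f \frac{L}{D} \frac{V^2}{2g}
Substituting knowns: 15.484 = 0.0183·(L/0.1618)·4.407²/(2·9.81)
Solving for L: L = 15.484·2·9.81·0.1618/(0.0183·4.407²) = 138.3 m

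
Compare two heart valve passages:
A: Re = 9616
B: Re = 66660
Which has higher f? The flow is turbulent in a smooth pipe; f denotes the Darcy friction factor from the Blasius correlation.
f(A) = 0.03191, f(B) = 0.01967. Answer: A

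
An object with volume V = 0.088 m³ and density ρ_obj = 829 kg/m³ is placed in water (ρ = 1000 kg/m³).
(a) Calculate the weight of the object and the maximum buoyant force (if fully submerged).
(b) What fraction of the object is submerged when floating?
(a) W=rho_obj*g*V=829*9.81*0.088=715.7 N; F_B(max)=rho*g*V=1000*9.81*0.088=863.3 N
(b) Floating fraction=rho_obj/rho=829/1000=0.829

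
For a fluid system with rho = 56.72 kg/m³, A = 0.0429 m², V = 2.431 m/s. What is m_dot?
Formula: \dot{m} = \rho A V
m_dot = 56.72·0.0429·2.431 = 5.915 kg/s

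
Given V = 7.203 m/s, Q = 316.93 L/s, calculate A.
Formula: Q = A V
Substituting knowns: 316.93 = A·7.203·1000
Solving for A: A = (316.93/1000)/7.203 = 0.044 m²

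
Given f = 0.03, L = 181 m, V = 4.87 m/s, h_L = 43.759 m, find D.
Formula: h_L = f \frac{L}{D} \frac{V^2}{2g}
Substituting knowns: 43.759 = 0.03·(181/D)·4.87²/(2·9.81)
Solving for D: D = 0.03·181·4.87²/(2·9.81·43.759) = 0.15 m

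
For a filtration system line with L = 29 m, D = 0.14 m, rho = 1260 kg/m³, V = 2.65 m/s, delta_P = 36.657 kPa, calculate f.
Formula: \Delta P = f \frac{L}{D} \frac{\rho V^2}{2}
Substituting knowns: 36.657 = f·(29/0.14)·0.5·1260·2.65²/1000
Solving for f: f = (36.657·1000)/((29/0.14)·0.5·1260·2.65²) = 0.04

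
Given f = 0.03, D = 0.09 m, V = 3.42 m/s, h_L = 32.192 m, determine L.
Formula: h_L = f \frac{L}{D} \frac{V^2}{2g}
Substituting knowns: 32.192 = 0.03·(L/0.09)·3.42²/(2·9.81)
Solving for L: L = 32.192·2·9.81·0.09/(0.03·3.42²) = 162 m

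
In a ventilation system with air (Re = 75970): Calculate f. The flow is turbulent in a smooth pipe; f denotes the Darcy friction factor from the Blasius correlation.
Formula: f = \frac{0.316}{Re^{0.25}}
f = 0.316/75970^0.25 = 0.01903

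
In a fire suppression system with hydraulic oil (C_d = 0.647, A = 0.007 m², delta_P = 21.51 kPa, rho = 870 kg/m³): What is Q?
Formula: Q = C_d A \sqrt{\frac{2 \Delta P}{\rho}}
Q = 0.647·0.007·√(2·(21.51·1000)/870)·1000 = 31.85 L/s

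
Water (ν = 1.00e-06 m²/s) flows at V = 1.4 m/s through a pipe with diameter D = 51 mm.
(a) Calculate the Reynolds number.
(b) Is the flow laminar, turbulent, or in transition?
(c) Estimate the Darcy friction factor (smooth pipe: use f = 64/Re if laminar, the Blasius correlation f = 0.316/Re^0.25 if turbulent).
(a) Re = V·D/ν = 1.4·0.051/1.00e-06 = 71400
(b) Flow regime: turbulent (Re > 4000)
(c) Friction factor: f = 0.316/Re^0.25 = 0.316/71400^0.25 = 0.01933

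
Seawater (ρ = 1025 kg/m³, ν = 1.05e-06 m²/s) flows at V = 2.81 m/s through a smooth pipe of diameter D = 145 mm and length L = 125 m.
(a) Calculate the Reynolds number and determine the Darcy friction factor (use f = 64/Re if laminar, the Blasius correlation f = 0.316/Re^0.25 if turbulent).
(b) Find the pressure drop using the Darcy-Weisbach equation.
(a) Re = V·D/ν = 2.81·0.145/1.05e-06 = 388050 → turbulent (Re > 4000); f = 0.316/Re^0.25 = 0.316/388050^0.25 = 0.012661 (Blasius is strictly valid for Re ≲ 1e5; used here as the smooth-pipe estimate the problem specifies)
(b) Darcy-Weisbach: ΔP = f·(L/D)·½ρV²/1000 = 0.012661·(125/0.145)·½·1025·2.81²/1000 = 44.17 kPa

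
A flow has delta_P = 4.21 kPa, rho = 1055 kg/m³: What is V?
Formula: V = \sqrt{\frac{2 \Delta P}{\rho}}
V = √(2·(4.21·1000)/1055) = 2.825 m/s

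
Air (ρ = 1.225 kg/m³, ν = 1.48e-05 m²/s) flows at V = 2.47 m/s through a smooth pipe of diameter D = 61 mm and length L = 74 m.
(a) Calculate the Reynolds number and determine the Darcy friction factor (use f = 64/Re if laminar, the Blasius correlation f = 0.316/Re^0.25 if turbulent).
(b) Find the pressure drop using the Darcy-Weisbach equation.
(a) Re = V·D/ν = 2.47·0.061/1.48e-05 = 10180 → turbulent (Re > 4000); f = 0.316/Re^0.25 = 0.316/10180^0.25 = 0.031459
(b) Darcy-Weisbach: ΔP = f·(L/D)·½ρV²/1000 = 0.031459·(74/0.061)·½·1.225·2.47²/1000 = 0.1426 kPa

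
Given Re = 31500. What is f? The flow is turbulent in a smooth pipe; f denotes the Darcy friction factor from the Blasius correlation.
Formula: f = \frac{0.316}{Re^{0.25}}
f = 0.316/31500^0.25 = 0.02372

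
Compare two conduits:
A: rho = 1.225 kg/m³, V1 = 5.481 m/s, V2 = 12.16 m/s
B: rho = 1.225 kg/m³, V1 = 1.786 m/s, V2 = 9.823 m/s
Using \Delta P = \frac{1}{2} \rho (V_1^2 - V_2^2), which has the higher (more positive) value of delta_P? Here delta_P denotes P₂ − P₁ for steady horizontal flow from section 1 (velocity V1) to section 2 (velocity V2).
delta_P(A) = -0.07217 kPa, delta_P(B) = -0.05715 kPa. Answer: B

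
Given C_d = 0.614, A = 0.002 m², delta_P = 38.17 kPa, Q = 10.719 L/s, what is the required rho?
Formula: Q = C_d A \sqrt{\frac{2 \Delta P}{\rho}}
Substituting knowns: 10.719 = 0.614·0.002·√(2·(38.17·1000)/rho)·1000
Solving for rho: rho = 2·(38.17·1000)/((10.719/1000)/(0.614·0.002))² = 1002 kg/m³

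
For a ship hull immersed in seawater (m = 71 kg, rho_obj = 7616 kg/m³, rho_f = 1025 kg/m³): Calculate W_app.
Formula: W_{app} = mg\left(1 - \frac{\rho_f}{\rho_{obj}}\right)
W_app = 71·9.81·(1 − 1025/7616) = 602.8 N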